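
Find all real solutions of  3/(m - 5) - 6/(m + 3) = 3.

Multiply both sides by (m - 5)(m + 3):
3(m + 3) - 6(m - 5) = 3(m - 5)(m + 3).
Expand and collect terms: 3m^2 - 3m - 84 = 0.
By the quadratic formula, m = (3 +/- sqrt(1017)) / 6, so m ~= 5.8151 or m ~= -4.8151.
Neither value makes a denominator zero (m != 5, m != -3), so both are valid.

m = -4.8151 or m = 5.8151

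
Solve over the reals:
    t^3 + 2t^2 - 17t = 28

Rearrange: t^3 + 2t^2 - 17t - 28 = 0.
Possible rational roots are divisors of -28. Testing t = 4 gives 0, so (t - 4) is a factor.
Divide: t^3 + 2t^2 - 17t - 28 = (t - 4)(t^2 + 6t + 7).
Apply the quadratic formula to t^2 + 6t + 7 = 0: t = (-6 +/- sqrt(8))/2, i.e. t ~= -1.5858 or t ~= -4.4142.

t = -4.4142 or t = -1.5858 or t = 4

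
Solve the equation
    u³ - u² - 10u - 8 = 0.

Possible rational roots are divisors of -8. Testing u = 4 gives 0, so (u - 4) is a factor.
Divide: u³ - u² - 10u - 8 = (u - 4)(u² + 3u + 2).
Factor the quadratic: u = -1 or u = -2.

u = -2 or u = -1 or u = 4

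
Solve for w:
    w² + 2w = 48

w = -8 or w = 6

Bring every term to one side: w² + 2w - 48 = 0.
Factor: (w + 8)(w - 6) = 0.
So w = -8 or w = 6.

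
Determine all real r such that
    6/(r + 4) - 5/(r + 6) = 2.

Multiply both sides by (r + 4)(r + 6):
6(r + 6) - 5(r + 4) = 2(r + 4)(r + 6).
Expand and collect terms: 2r^2 + 19r + 32 = 0.
By the quadratic formula, r = (-19 +/- sqrt(105)) / 4, so r ~= -2.1883 or r ~= -7.3117.
Neither value makes a denominator zero (r != -4, r != -6), so both are valid.

r = -7.3117 or r = -2.1883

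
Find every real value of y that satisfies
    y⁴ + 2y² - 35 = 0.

Let u = y². The equation becomes u² + 2u - 35 = 0.
Factor: (u - 5)(u + 7) = 0, so u = 5 or u = -7.
y² = 5 gives y = ±√(5) ≈ ±2.2361.
y² = -7 < 0 has no real solution.

y = -2.2361 or y = 2.2361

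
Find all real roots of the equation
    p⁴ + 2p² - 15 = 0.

p = -1.7321 or p = 1.7321

Let u = p². The equation becomes u² + 2u - 15 = 0.
Factor: (u - 3)(u + 5) = 0, so u = 3 or u = -5.
p² = 3 gives p = ±√(3) ≈ ±1.7321.
p² = -5 < 0 has no real solution.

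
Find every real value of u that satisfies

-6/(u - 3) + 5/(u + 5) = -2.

u = -6.9195 or u = 5.4195

Multiply both sides by (u - 3)(u + 5):
-6(u + 5) + 5(u - 3) = -2(u - 3)(u + 5).
Expand and collect terms: -2u^2 - 3u + 75 = 0.
By the quadratic formula, u = (3 +/- sqrt(609)) / -4, so u ~= -6.9195 or u ~= 5.4195.
Neither value makes a denominator zero (u != 3, u != -5), so both are valid.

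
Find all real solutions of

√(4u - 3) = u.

u = 1 or u = 3

Square both sides: 4u - 3 = (u)².
Expand and rearrange: u² - 4u + 3 = 0.
Solving gives u = 3 or u = 1.
Check each candidate in the original equation:
  u = 3: √(9) = 3, while u = 3 — valid.
  u = 1: √(1) = 1, while u = 1 — valid.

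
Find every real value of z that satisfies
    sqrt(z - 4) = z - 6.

Square both sides: z - 4 = (z - 6)^2.
Expand and rearrange: z^2 - 13z + 40 = 0.
Solving gives z = 8 or z = 5.
Check each candidate in the original equation:
  z = 8: sqrt(4) = 2, while z - 6 = 2 — valid.
  z = 5: sqrt(1) = 1, while z - 6 = -1 — extraneous.

z = 8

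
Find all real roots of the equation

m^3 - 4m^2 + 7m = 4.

Rearrange: m^3 - 4m^2 + 7m - 4 = 0.
Possible rational roots are divisors of -4. Testing m = 1 gives 0, so (m - 1) is a factor.
Divide: m^3 - 4m^2 + 7m - 4 = (m - 1)(m^2 - 3m + 4).
The quadratic m^2 - 3m + 4 has discriminant -7 < 0, so no further real roots.

m = 1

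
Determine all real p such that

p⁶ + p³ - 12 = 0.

p = -1.5874 or p = 1.4422

Let u = p³. The equation becomes u² + u - 12 = 0.
Factor: (u - 3)(u + 4) = 0, so u = 3 or u = -4.
p³ = 3 gives p = ∛(3) ≈ 1.4422.
p³ = -4 gives p = -∛(4) ≈ -1.5874.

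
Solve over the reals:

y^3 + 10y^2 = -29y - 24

y = -5.5616 or y = -3 or y = -1.4384

Rearrange: y^3 + 10y^2 + 29y + 24 = 0.
Possible rational roots are divisors of 24. Testing y = -3 gives 0, so (y + 3) is a factor.
Divide: y^3 + 10y^2 + 29y + 24 = (y + 3)(y^2 + 7y + 8).
Apply the quadratic formula to y^2 + 7y + 8 = 0: y = (-7 +/- sqrt(17))/2, i.e. y ~= -1.4384 or y ~= -5.5616.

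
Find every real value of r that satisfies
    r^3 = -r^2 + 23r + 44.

Rearrange: r^3 + r^2 - 23r - 44 = 0.
Possible rational roots are divisors of -44. Testing r = -4 gives 0, so (r + 4) is a factor.
Divide: r^3 + r^2 - 23r - 44 = (r + 4)(r^2 - 3r - 11).
Apply the quadratic formula to r^2 - 3r - 11 = 0: r = (3 +/- sqrt(53))/2, i.e. r ~= 5.1401 or r ~= -2.1401.

r = -4 or r = -2.1401 or r = 5.1401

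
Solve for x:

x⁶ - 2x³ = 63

Let u = x³. The equation becomes u² - 2u - 63 = 0.
Factor: (u - 9)(u + 7) = 0, so u = 9 or u = -7.
x³ = 9 gives x = ∛(9) ≈ 2.0801.
x³ = -7 gives x = -∛(7) ≈ -1.9129.

x = -1.9129 or x = 2.0801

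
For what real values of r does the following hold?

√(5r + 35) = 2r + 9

r = -2

Square both sides: 5r + 35 = (2r + 9)².
Expand and rearrange: 4r² + 31r + 46 = 0.
Solving gives r = -2 or r = -5.75.
Check each candidate in the original equation:
  r = -2: √(25) = 5, while 2r + 9 = 5 — valid.
  r = -5.75: √(6.25) = 2.5, while 2r + 9 = -2.5 — extraneous.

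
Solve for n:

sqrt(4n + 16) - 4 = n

n = -4 or n = 0

Isolate the radical: sqrt(4n + 16) = n + 4.
Square both sides: 4n + 16 = (n + 4)^2.
Expand and rearrange: n^2 + 4n = 0.
Solving gives n = 0 or n = -4.
Check each candidate in the original equation:
  n = 0: sqrt(16) = 4, while n + 4 = 4 — valid.
  n = -4: sqrt(0) = 0, while n + 4 = 0 — valid.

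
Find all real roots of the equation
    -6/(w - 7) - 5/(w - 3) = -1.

Multiply both sides by (w - 7)(w - 3):
-6(w - 3) - 5(w - 7) = -(w - 7)(w - 3).
Expand and collect terms: -w² + 21w - 74 = 0.
By the quadratic formula, w = (-21 ± √145) / -2, so w ≈ 4.4792 or w ≈ 16.5208.
Neither value makes a denominator zero (w ≠ 7, w ≠ 3), so both are valid.

w = 4.4792 or w = 16.5208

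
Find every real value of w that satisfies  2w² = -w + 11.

w = -2.6085 or w = 2.1085

Rearrange to standard form: 2w² + w - 11 = 0.
Discriminant: (1)² − 4·2·(-11) = 89.
Quadratic formula: w = (-1 ± √89) / 4.
So w = -1/4 + √(89)/4 ≈ 2.1085 or w = -√(89)/4 - 1/4 ≈ -2.6085.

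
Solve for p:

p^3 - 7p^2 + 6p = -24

Rearrange: p^3 - 7p^2 + 6p + 24 = 0.
Possible rational roots are divisors of 24. Testing p = 4 gives 0, so (p - 4) is a factor.
Divide: p^3 - 7p^2 + 6p + 24 = (p - 4)(p^2 - 3p - 6).
Apply the quadratic formula to p^2 - 3p - 6 = 0: p = (3 +/- sqrt(33))/2, i.e. p ~= 4.3723 or p ~= -1.3723.

p = -1.3723 or p = 4 or p = 4.3723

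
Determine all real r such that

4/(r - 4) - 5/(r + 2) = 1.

r = -5.5208 or r = 6.5208

Multiply both sides by (r - 4)(r + 2):
4(r + 2) - 5(r - 4) = (r - 4)(r + 2).
Expand and collect terms: r² - r - 36 = 0.
By the quadratic formula, r = (1 ± √145) / 2, so r ≈ 6.5208 or r ≈ -5.5208.
Neither value makes a denominator zero (r ≠ 4, r ≠ -2), so both are valid.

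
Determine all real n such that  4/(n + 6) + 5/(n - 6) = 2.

Multiply both sides by (n + 6)(n - 6):
4(n - 6) + 5(n + 6) = 2(n + 6)(n - 6).
Expand and collect terms: 2n² - 9n - 78 = 0.
By the quadratic formula, n = (9 ± √705) / 4, so n ≈ 8.888 or n ≈ -4.388.
Neither value makes a denominator zero (n ≠ -6, n ≠ 6), so both are valid.

n = -4.388 or n = 8.888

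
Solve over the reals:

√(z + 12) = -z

z = -3

Square both sides: z + 12 = (-z)².
Expand and rearrange: z² - z - 12 = 0.
Solving gives z = 4 or z = -3.
Check each candidate in the original equation:
  z = 4: √(16) = 4, while -z = -4 — extraneous.
  z = -3: √(9) = 3, while -z = 3 — valid.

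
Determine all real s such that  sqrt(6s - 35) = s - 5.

s = 6 or s = 10

Square both sides: 6s - 35 = (s - 5)^2.
Expand and rearrange: s^2 - 16s + 60 = 0.
Solving gives s = 10 or s = 6.
Check each candidate in the original equation:
  s = 10: sqrt(25) = 5, while s - 5 = 5 — valid.
  s = 6: sqrt(1) = 1, while s - 5 = 1 — valid.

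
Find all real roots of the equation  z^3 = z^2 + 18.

Rearrange: z^3 - z^2 - 18 = 0.
Possible rational roots are divisors of -18. Testing z = 3 gives 0, so (z - 3) is a factor.
Divide: z^3 - z^2 - 18 = (z - 3)(z^2 + 2z + 6).
The quadratic z^2 + 2z + 6 has discriminant -20 < 0, so no further real roots.

z = 3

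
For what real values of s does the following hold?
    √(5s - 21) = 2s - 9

s = 6

Square both sides: 5s - 21 = (2s - 9)².
Expand and rearrange: 4s² - 41s + 102 = 0.
Solving gives s = 6 or s = 4.25.
Check each candidate in the original equation:
  s = 6: √(9) = 3, while 2s - 9 = 3 — valid.
  s = 4.25: √(0.25) = 0.5, while 2s - 9 = -0.5 — extraneous.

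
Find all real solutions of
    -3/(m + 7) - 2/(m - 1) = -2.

m = -5.6949 or m = 2.1949

Multiply both sides by (m + 7)(m - 1):
-3(m - 1) - 2(m + 7) = -2(m + 7)(m - 1).
Expand and collect terms: -2m^2 - 7m + 25 = 0.
By the quadratic formula, m = (7 +/- sqrt(249)) / -4, so m ~= -5.6949 or m ~= 2.1949.
Neither value makes a denominator zero (m != -7, m != 1), so both are valid.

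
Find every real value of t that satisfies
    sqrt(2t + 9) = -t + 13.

Square both sides: 2t + 9 = (-t + 13)^2.
Expand and rearrange: t^2 - 28t + 160 = 0.
Solving gives t = 20 or t = 8.
Check each candidate in the original equation:
  t = 20: sqrt(49) = 7, while -t + 13 = -7 — extraneous.
  t = 8: sqrt(25) = 5, while -t + 13 = 5 — valid.

t = 8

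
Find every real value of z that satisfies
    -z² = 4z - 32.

Bring every term to one side: -z² - 4z + 32 = 0.
Factor: -1(z - 4)(z + 8) = 0.
So z = 4 or z = -8.

z = -8 or z = 4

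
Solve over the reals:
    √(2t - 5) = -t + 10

t = 7

Square both sides: 2t - 5 = (-t + 10)².
Expand and rearrange: t² - 22t + 105 = 0.
Solving gives t = 15 or t = 7.
Check each candidate in the original equation:
  t = 15: √(25) = 5, while -t + 10 = -5 — extraneous.
  t = 7: √(9) = 3, while -t + 10 = 3 — valid.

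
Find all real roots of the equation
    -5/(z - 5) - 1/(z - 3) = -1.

z = 3.2583 or z = 10.7417

Multiply both sides by (z - 5)(z - 3):
-5(z - 3) - (z - 5) = -(z - 5)(z - 3).
Expand and collect terms: -z^2 + 14z - 35 = 0.
By the quadratic formula, z = (-14 +/- sqrt(56)) / -2, so z ~= 3.2583 or z ~= 10.7417.
Neither value makes a denominator zero (z != 5, z != 3), so both are valid.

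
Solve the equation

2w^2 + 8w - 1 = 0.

w = -4.1213 or w = 0.1213

Discriminant: (8)^2 - 4*2*(-1) = 72.
Quadratic formula: w = (-8 +/- sqrt(72)) / 4.
So w = -2 + 3*sqrt(2)/2 ~= 0.1213 or w = -3*sqrt(2)/2 - 2 ~= -4.1213.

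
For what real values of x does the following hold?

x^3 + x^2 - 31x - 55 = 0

Possible rational roots are divisors of -55. Testing x = -5 gives 0, so (x + 5) is a factor.
Divide: x^3 + x^2 - 31x - 55 = (x + 5)(x^2 - 4x - 11).
Apply the quadratic formula to x^2 - 4x - 11 = 0: x = (4 +/- sqrt(60))/2, i.e. x ~= 5.873 or x ~= -1.873.

x = -5 or x = -1.873 or x = 5.873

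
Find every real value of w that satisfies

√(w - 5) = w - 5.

Square both sides: w - 5 = (w - 5)².
Expand and rearrange: w² - 11w + 30 = 0.
Solving gives w = 6 or w = 5.
Check each candidate in the original equation:
  w = 6: √(1) = 1, while w - 5 = 1 — valid.
  w = 5: √(0) = 0, while w - 5 = 0 — valid.

w = 5 or w = 6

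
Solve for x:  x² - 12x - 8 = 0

Discriminant: (-12)² − 4·1·(-8) = 176.
Quadratic formula: x = (12 ± √176) / 2.
So x = 6 + 2·√(11) ≈ 12.6332 or x = 6 - 2·√(11) ≈ -0.6332.

x = -0.6332 or x = 12.6332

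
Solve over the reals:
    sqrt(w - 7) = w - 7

w = 7 or w = 8

Square both sides: w - 7 = (w - 7)^2.
Expand and rearrange: w^2 - 15w + 56 = 0.
Solving gives w = 8 or w = 7.
Check each candidate in the original equation:
  w = 8: sqrt(1) = 1, while w - 7 = 1 — valid.
  w = 7: sqrt(0) = 0, while w - 7 = 0 — valid.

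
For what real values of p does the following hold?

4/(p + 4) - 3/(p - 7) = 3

Multiply both sides by (p + 4)(p - 7):
4(p - 7) - 3(p + 4) = 3(p + 4)(p - 7).
Expand and collect terms: 3p² - 10p - 44 = 0.
By the quadratic formula, p = (10 ± √628) / 6, so p ≈ 5.8433 or p ≈ -2.51.
Neither value makes a denominator zero (p ≠ -4, p ≠ 7), so both are valid.

p = -2.51 or p = 5.8433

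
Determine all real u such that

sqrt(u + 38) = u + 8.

u = -2

Square both sides: u + 38 = (u + 8)^2.
Expand and rearrange: u^2 + 15u + 26 = 0.
Solving gives u = -2 or u = -13.
Check each candidate in the original equation:
  u = -2: sqrt(36) = 6, while u + 8 = 6 — valid.
  u = -13: sqrt(25) = 5, while u + 8 = -5 — extraneous.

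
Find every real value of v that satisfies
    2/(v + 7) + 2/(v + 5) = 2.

Multiply both sides by (v + 7)(v + 5):
2(v + 5) + 2(v + 7) = 2(v + 7)(v + 5).
Expand and collect terms: 2v² + 20v + 46 = 0.
By the quadratic formula, v = (-20 ± √32) / 4, so v ≈ -3.5858 or v ≈ -6.4142.
Neither value makes a denominator zero (v ≠ -7, v ≠ -5), so both are valid.

v = -6.4142 or v = -3.5858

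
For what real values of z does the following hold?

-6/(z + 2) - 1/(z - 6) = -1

z = 2.6277 or z = 8.3723

Multiply both sides by (z + 2)(z - 6):
-6(z - 6) - (z + 2) = -(z + 2)(z - 6).
Expand and collect terms: -z^2 + 11z - 22 = 0.
By the quadratic formula, z = (-11 +/- sqrt(33)) / -2, so z ~= 2.6277 or z ~= 8.3723.
Neither value makes a denominator zero (z != -2, z != 6), so both are valid.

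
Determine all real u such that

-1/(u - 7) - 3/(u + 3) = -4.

Multiply both sides by (u - 7)(u + 3):
-(u + 3) - 3(u - 7) = -4(u - 7)(u + 3).
Expand and collect terms: -4u² + 20u + 66 = 0.
By the quadratic formula, u = (-20 ± √1456) / -8, so u ≈ -2.2697 or u ≈ 7.2697.
Neither value makes a denominator zero (u ≠ 7, u ≠ -3), so both are valid.

u = -2.2697 or u = 7.2697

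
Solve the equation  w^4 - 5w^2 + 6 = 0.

w = -1.7321 or w = -1.4142 or w = 1.4142 or w = 1.7321

Let u = w^2. The equation becomes u^2 - 5u + 6 = 0.
Factor: (u - 3)(u - 2) = 0, so u = 3 or u = 2.
w^2 = 3 gives w = +/-sqrt(3) ~= +/-1.7321.
w^2 = 2 gives w = +/-sqrt(2) ~= +/-1.4142.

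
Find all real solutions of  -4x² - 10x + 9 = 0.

Discriminant: (-10)² − 4·(-4)·9 = 244.
Quadratic formula: x = (10 ± √244) / (-8).
So x = -√(61)/4 - 5/4 ≈ -3.2026 or x = -5/4 + √(61)/4 ≈ 0.7026.

x = -3.2026 or x = 0.7026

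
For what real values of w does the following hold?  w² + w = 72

w = -9 or w = 8

Bring every term to one side: w² + w - 72 = 0.
Factor: (w - 8)(w + 9) = 0.
So w = 8 or w = -9.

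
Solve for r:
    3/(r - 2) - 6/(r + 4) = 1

r = -8.6847 or r = 3.6847

Multiply both sides by (r - 2)(r + 4):
3(r + 4) - 6(r - 2) = (r - 2)(r + 4).
Expand and collect terms: r^2 + 5r - 32 = 0.
By the quadratic formula, r = (-5 +/- sqrt(153)) / 2, so r ~= 3.6847 or r ~= -8.6847.
Neither value makes a denominator zero (r != 2, r != -4), so both are valid.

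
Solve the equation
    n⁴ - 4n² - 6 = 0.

n = -2.2721 or n = 2.2721

Let u = n². The equation becomes u² - 4u - 6 = 0.
By the quadratic formula, u = 2 + √(10) or u = 2 - √(10).
n² = 2 + √(10) gives n = ±√(2 + √(10)) ≈ ±2.2721.
n² = 2 - √(10) < 0 has no real solution.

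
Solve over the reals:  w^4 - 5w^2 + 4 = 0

w = -2 or w = -1 or w = 1 or w = 2

Let u = w^2. The equation becomes u^2 - 5u + 4 = 0.
Factor: (u - 4)(u - 1) = 0, so u = 4 or u = 1.
w^2 = 4 gives w = +/-2.
w^2 = 1 gives w = +/-1.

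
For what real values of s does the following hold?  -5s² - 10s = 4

Rearrange to standard form: -5s² - 10s - 4 = 0.
Discriminant: (-10)² − 4·(-5)·(-4) = 20.
Quadratic formula: s = (10 ± √20) / (-10).
So s = -1 - √(5)/5 ≈ -1.4472 or s = -1 + √(5)/5 ≈ -0.5528.

s = -1.4472 or s = -0.5528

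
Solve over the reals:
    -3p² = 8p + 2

Rearrange to standard form: -3p² - 8p - 2 = 0.
Discriminant: (-8)² − 4·(-3)·(-2) = 40.
Quadratic formula: p = (8 ± √40) / (-6).
So p = -4/3 - √(10)/3 ≈ -2.3874 or p = -4/3 + √(10)/3 ≈ -0.2792.

p = -2.3874 or p = -0.2792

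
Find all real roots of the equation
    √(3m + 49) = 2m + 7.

m = 0

Square both sides: 3m + 49 = (2m + 7)².
Expand and rearrange: 4m² + 25m = 0.
Solving gives m = 0 or m = -6.25.
Check each candidate in the original equation:
  m = 0: √(49) = 7, while 2m + 7 = 7 — valid.
  m = -6.25: √(30.25) = 5.5, while 2m + 7 = -5.5 — extraneous.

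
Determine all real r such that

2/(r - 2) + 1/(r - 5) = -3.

Multiply both sides by (r - 2)(r - 5):
2(r - 5) + (r - 2) = -3(r - 2)(r - 5).
Expand and collect terms: -3r² + 18r - 18 = 0.
By the quadratic formula, r = (-18 ± √108) / -6, so r ≈ 1.2679 or r ≈ 4.7321.
Neither value makes a denominator zero (r ≠ 2, r ≠ 5), so both are valid.

r = 1.2679 or r = 4.7321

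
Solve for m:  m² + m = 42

m = -7 or m = 6

Bring every term to one side: m² + m - 42 = 0.
Factor: (m - 6)(m + 7) = 0.
So m = 6 or m = -7.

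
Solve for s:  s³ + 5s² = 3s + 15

Rearrange: s³ + 5s² - 3s - 15 = 0.
Possible rational roots are divisors of -15. Testing s = -5 gives 0, so (s + 5) is a factor.
Divide: s³ + 5s² - 3s - 15 = (s + 5)(s² - 3).
Apply the quadratic formula to s² - 3 = 0: s = (0 ± √12)/2, i.e. s ≈ 1.7321 or s ≈ -1.7321.

s = -5 or s = -1.7321 or s = 1.7321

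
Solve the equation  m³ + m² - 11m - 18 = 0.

Possible rational roots are divisors of -18. Testing m = -2 gives 0, so (m + 2) is a factor.
Divide: m³ + m² - 11m - 18 = (m + 2)(m² - m - 9).
Apply the quadratic formula to m² - m - 9 = 0: m = (1 ± √37)/2, i.e. m ≈ 3.5414 or m ≈ -2.5414.

m = -2.5414 or m = -2 or m = 3.5414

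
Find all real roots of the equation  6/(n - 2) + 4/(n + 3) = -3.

Multiply both sides by (n - 2)(n + 3):
6(n + 3) + 4(n - 2) = -3(n - 2)(n + 3).
Expand and collect terms: -3n^2 - 13n + 8 = 0.
By the quadratic formula, n = (13 +/- sqrt(265)) / -6, so n ~= -4.8798 or n ~= 0.5465.
Neither value makes a denominator zero (n != 2, n != -3), so both are valid.

n = -4.8798 or n = 0.5465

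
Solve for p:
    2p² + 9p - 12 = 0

p = -5.576 or p = 1.076

Discriminant: (9)² − 4·2·(-12) = 177.
Quadratic formula: p = (-9 ± √177) / 4.
So p = -9/4 + √(177)/4 ≈ 1.076 or p = -√(177)/4 - 9/4 ≈ -5.576.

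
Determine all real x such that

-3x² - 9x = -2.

x = -3.2078 or x = 0.2078

Rearrange to standard form: -3x² - 9x + 2 = 0.
Discriminant: (-9)² − 4·(-3)·2 = 105.
Quadratic formula: x = (9 ± √105) / (-6).
So x = -√(105)/6 - 3/2 ≈ -3.2078 or x = -3/2 + √(105)/6 ≈ 0.2078.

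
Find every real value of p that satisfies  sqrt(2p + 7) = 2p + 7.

p = -3.5 or p = -3

Square both sides: 2p + 7 = (2p + 7)^2.
Expand and rearrange: 4p^2 + 26p + 42 = 0.
Solving gives p = -3 or p = -3.5.
Check each candidate in the original equation:
  p = -3: sqrt(1) = 1, while 2p + 7 = 1 — valid.
  p = -3.5: sqrt(0) = 0, while 2p + 7 = 0 — valid.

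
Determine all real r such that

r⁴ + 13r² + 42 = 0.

No real solutions.

Let u = r². The equation becomes u² + 13u + 42 = 0.
Factor: (u + 6)(u + 7) = 0, so u = -6 or u = -7.
r² = -6 < 0 has no real solution.
r² = -7 < 0 has no real solution.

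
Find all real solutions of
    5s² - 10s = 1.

Rearrange to standard form: 5s² - 10s - 1 = 0.
Discriminant: (-10)² − 4·5·(-1) = 120.
Quadratic formula: s = (10 ± √120) / 10.
So s = 1 + √(30)/5 ≈ 2.0954 or s = 1 - √(30)/5 ≈ -0.0954.

s = -0.0954 or s = 2.0954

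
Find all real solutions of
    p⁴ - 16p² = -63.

p = -3 or p = -2.6458 or p = 2.6458 or p = 3

Let u = p². The equation becomes u² - 16u + 63 = 0.
Factor: (u - 9)(u - 7) = 0, so u = 9 or u = 7.
p² = 9 gives p = ±3.
p² = 7 gives p = ±√(7) ≈ ±2.6458.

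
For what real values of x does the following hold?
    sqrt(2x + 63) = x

Square both sides: 2x + 63 = (x)^2.
Expand and rearrange: x^2 - 2x - 63 = 0.
Solving gives x = 9 or x = -7.
Check each candidate in the original equation:
  x = 9: sqrt(81) = 9, while x = 9 — valid.
  x = -7: sqrt(49) = 7, while x = -7 — extraneous.

x = 9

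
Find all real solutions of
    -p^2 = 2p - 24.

p = -6 or p = 4

Bring every term to one side: -p^2 - 2p + 24 = 0.
Factor: -1(p + 6)(p - 4) = 0.
So p = -6 or p = 4.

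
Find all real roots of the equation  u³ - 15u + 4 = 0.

Possible rational roots are divisors of 4. Testing u = -4 gives 0, so (u + 4) is a factor.
Divide: u³ - 15u + 4 = (u + 4)(u² - 4u + 1).
Apply the quadratic formula to u² - 4u + 1 = 0: u = (4 ± √12)/2, i.e. u ≈ 3.7321 or u ≈ 0.2679.

u = -4 or u = 0.2679 or u = 3.7321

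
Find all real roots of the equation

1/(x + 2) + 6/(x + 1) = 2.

Multiply both sides by (x + 2)(x + 1):
(x + 1) + 6(x + 2) = 2(x + 2)(x + 1).
Expand and collect terms: 2x² - x - 9 = 0.
By the quadratic formula, x = (1 ± √73) / 4, so x ≈ 2.386 or x ≈ -1.886.
Neither value makes a denominator zero (x ≠ -2, x ≠ -1), so both are valid.

x = -1.886 or x = 2.386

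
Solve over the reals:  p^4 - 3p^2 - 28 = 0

Let u = p^2. The equation becomes u^2 - 3u - 28 = 0.
Factor: (u - 7)(u + 4) = 0, so u = 7 or u = -4.
p^2 = 7 gives p = +/-sqrt(7) ~= +/-2.6458.
p^2 = -4 < 0 has no real solution.

p = -2.6458 or p = 2.6458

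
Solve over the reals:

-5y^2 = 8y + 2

Rearrange to standard form: -5y^2 - 8y - 2 = 0.
Discriminant: (-8)^2 - 4*(-5)*(-2) = 24.
Quadratic formula: y = (8 +/- sqrt(24)) / (-10).
So y = -4/5 - sqrt(6)/5 ~= -1.2899 or y = -4/5 + sqrt(6)/5 ~= -0.3101.

y = -1.2899 or y = -0.3101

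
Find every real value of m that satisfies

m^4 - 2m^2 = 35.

m = -2.6458 or m = 2.6458

Let u = m^2. The equation becomes u^2 - 2u - 35 = 0.
Factor: (u - 7)(u + 5) = 0, so u = 7 or u = -5.
m^2 = 7 gives m = +/-sqrt(7) ~= +/-2.6458.
m^2 = -5 < 0 has no real solution.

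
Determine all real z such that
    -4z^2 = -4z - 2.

Rearrange to standard form: -4z^2 + 4z + 2 = 0.
Discriminant: (4)^2 - 4*(-4)*2 = 48.
Quadratic formula: z = (-4 +/- sqrt(48)) / (-8).
So z = 1/2 - sqrt(3)/2 ~= -0.366 or z = 1/2 + sqrt(3)/2 ~= 1.366.

z = -0.366 or z = 1.366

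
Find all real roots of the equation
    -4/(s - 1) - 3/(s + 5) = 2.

Multiply both sides by (s - 1)(s + 5):
-4(s + 5) - 3(s - 1) = 2(s - 1)(s + 5).
Expand and collect terms: 2s² + 15s + 7 = 0.
Factor or apply the quadratic formula: s = -0.5 or s = -7.
Neither value makes a denominator zero (s ≠ 1, s ≠ -5), so both are valid.

s = -7 or s = -0.5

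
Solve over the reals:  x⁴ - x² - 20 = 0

Let u = x². The equation becomes u² - u - 20 = 0.
Factor: (u - 5)(u + 4) = 0, so u = 5 or u = -4.
x² = 5 gives x = ±√(5) ≈ ±2.2361.
x² = -4 < 0 has no real solution.

x = -2.2361 or x = 2.2361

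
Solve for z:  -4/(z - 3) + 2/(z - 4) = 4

z = 2.2192 or z = 4.2808

Multiply both sides by (z - 3)(z - 4):
-4(z - 4) + 2(z - 3) = 4(z - 3)(z - 4).
Expand and collect terms: 4z^2 - 26z + 38 = 0.
By the quadratic formula, z = (26 +/- sqrt(68)) / 8, so z ~= 4.2808 or z ~= 2.2192.
Neither value makes a denominator zero (z != 3, z != 4), so both are valid.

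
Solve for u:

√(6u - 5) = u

Square both sides: 6u - 5 = (u)².
Expand and rearrange: u² - 6u + 5 = 0.
Solving gives u = 5 or u = 1.
Check each candidate in the original equation:
  u = 5: √(25) = 5, while u = 5 — valid.
  u = 1: √(1) = 1, while u = 1 — valid.

u = 1 or u = 5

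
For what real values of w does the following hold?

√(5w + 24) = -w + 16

w = 8

Square both sides: 5w + 24 = (-w + 16)².
Expand and rearrange: w² - 37w + 232 = 0.
Solving gives w = 29 or w = 8.
Check each candidate in the original equation:
  w = 29: √(169) = 13, while -w + 16 = -13 — extraneous.
  w = 8: √(64) = 8, while -w + 16 = 8 — valid.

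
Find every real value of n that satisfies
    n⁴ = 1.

Let u = n². The equation becomes u² - 1 = 0.
Factor: (u - 1)(u + 1) = 0, so u = 1 or u = -1.
n² = 1 gives n = ±1.
n² = -1 < 0 has no real solution.

n = -1 or n = 1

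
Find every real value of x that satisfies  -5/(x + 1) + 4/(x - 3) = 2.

Multiply both sides by (x + 1)(x - 3):
-5(x - 3) + 4(x + 1) = 2(x + 1)(x - 3).
Expand and collect terms: 2x² - 3x - 25 = 0.
By the quadratic formula, x = (3 ± √209) / 4, so x ≈ 4.3642 or x ≈ -2.8642.
Neither value makes a denominator zero (x ≠ -1, x ≠ 3), so both are valid.

x = -2.8642 or x = 4.3642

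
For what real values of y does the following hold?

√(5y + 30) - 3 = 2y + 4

y = -1

Isolate the radical: √(5y + 30) = 2y + 7.
Square both sides: 5y + 30 = (2y + 7)².
Expand and rearrange: 4y² + 23y + 19 = 0.
Solving gives y = -1 or y = -4.75.
Check each candidate in the original equation:
  y = -1: √(25) = 5, while 2y + 7 = 5 — valid.
  y = -4.75: √(6.25) = 2.5, while 2y + 7 = -2.5 — extraneous.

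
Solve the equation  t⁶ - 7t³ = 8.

Let u = t³. The equation becomes u² - 7u - 8 = 0.
Factor: (u + 1)(u - 8) = 0, so u = -1 or u = 8.
t³ = -1 gives t = -1.
t³ = 8 gives t = 2.

t = -1 or t = 2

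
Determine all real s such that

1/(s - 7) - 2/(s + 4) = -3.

Multiply both sides by (s - 7)(s + 4):
(s + 4) - 2(s - 7) = -3(s - 7)(s + 4).
Expand and collect terms: -3s^2 + 10s + 66 = 0.
By the quadratic formula, s = (-10 +/- sqrt(892)) / -6, so s ~= -3.3111 or s ~= 6.6444.
Neither value makes a denominator zero (s != 7, s != -4), so both are valid.

s = -3.3111 or s = 6.6444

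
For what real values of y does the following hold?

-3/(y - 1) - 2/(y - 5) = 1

y = -3 or y = 4

Multiply both sides by (y - 1)(y - 5):
-3(y - 5) - 2(y - 1) = (y - 1)(y - 5).
Expand and collect terms: y^2 - y - 12 = 0.
Factor or apply the quadratic formula: y = 4 or y = -3.
Neither value makes a denominator zero (y != 1, y != 5), so both are valid.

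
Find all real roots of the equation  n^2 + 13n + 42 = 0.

n = -7 or n = -6

Factor: (n + 7)(n + 6) = 0.
So n = -7 or n = -6.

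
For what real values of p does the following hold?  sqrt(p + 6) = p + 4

Square both sides: p + 6 = (p + 4)^2.
Expand and rearrange: p^2 + 7p + 10 = 0.
Solving gives p = -2 or p = -5.
Check each candidate in the original equation:
  p = -2: sqrt(4) = 2, while p + 4 = 2 — valid.
  p = -5: sqrt(1) = 1, while p + 4 = -1 — extraneous.

p = -2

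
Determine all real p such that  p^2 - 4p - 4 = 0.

Discriminant: (-4)^2 - 4*1*(-4) = 32.
Quadratic formula: p = (4 +/- sqrt(32)) / 2.
So p = 2 + 2*sqrt(2) ~= 4.8284 or p = 2 - 2*sqrt(2) ~= -0.8284.

p = -0.8284 or p = 4.8284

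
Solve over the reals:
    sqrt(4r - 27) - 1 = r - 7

r = 7 or r = 9

Isolate the radical: sqrt(4r - 27) = r - 6.
Square both sides: 4r - 27 = (r - 6)^2.
Expand and rearrange: r^2 - 16r + 63 = 0.
Solving gives r = 9 or r = 7.
Check each candidate in the original equation:
  r = 9: sqrt(9) = 3, while r - 6 = 3 — valid.
  r = 7: sqrt(1) = 1, while r - 6 = 1 — valid.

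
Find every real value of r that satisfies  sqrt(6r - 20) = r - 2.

r = 4 or r = 6

Square both sides: 6r - 20 = (r - 2)^2.
Expand and rearrange: r^2 - 10r + 24 = 0.
Solving gives r = 6 or r = 4.
Check each candidate in the original equation:
  r = 6: sqrt(16) = 4, while r - 2 = 4 — valid.
  r = 4: sqrt(4) = 2, while r - 2 = 2 — valid.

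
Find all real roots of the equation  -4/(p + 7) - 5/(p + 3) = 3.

Multiply both sides by (p + 7)(p + 3):
-4(p + 3) - 5(p + 7) = 3(p + 7)(p + 3).
Expand and collect terms: 3p^2 + 39p + 110 = 0.
By the quadratic formula, p = (-39 +/- sqrt(201)) / 6, so p ~= -4.1371 or p ~= -8.8629.
Neither value makes a denominator zero (p != -7, p != -3), so both are valid.

p = -8.8629 or p = -4.1371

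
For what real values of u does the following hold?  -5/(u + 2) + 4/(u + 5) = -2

u = -6.2604 or u = -0.2396

Multiply both sides by (u + 2)(u + 5):
-5(u + 5) + 4(u + 2) = -2(u + 2)(u + 5).
Expand and collect terms: -2u² - 13u - 3 = 0.
By the quadratic formula, u = (13 ± √145) / -4, so u ≈ -6.2604 or u ≈ -0.2396.
Neither value makes a denominator zero (u ≠ -2, u ≠ -5), so both are valid.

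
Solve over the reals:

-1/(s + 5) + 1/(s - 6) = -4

Multiply both sides by (s + 5)(s - 6):
-(s - 6) + (s + 5) = -4(s + 5)(s - 6).
Expand and collect terms: -4s² + 4s + 109 = 0.
By the quadratic formula, s = (-4 ± √1760) / -8, so s ≈ -4.744 or s ≈ 5.744.
Neither value makes a denominator zero (s ≠ -5, s ≠ 6), so both are valid.

s = -4.744 or s = 5.744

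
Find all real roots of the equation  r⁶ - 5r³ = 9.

r = -1.1201 or r = 1.8571

Let u = r³. The equation becomes u² - 5u - 9 = 0.
By the quadratic formula, u = 5/2 + √(61)/2 or u = 5/2 - √(61)/2.
r³ = 5/2 + √(61)/2 gives r = ∛(5/2 + √(61)/2) ≈ 1.8571.
r³ = 5/2 - √(61)/2 gives r = -∛(-5/2 + √(61)/2) ≈ -1.1201.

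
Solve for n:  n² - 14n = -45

Bring every term to one side: n² - 14n + 45 = 0.
Factor: (n - 9)(n - 5) = 0.
So n = 9 or n = 5.

n = 5 or n = 9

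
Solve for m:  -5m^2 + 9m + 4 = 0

m = -0.3689 or m = 2.1689

Discriminant: (9)^2 - 4*(-5)*4 = 161.
Quadratic formula: m = (-9 +/- sqrt(161)) / (-10).
So m = 9/10 - sqrt(161)/10 ~= -0.3689 or m = 9/10 + sqrt(161)/10 ~= 2.1689.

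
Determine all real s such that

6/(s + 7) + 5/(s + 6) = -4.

Multiply both sides by (s + 7)(s + 6):
6(s + 6) + 5(s + 7) = -4(s + 7)(s + 6).
Expand and collect terms: -4s^2 - 63s - 239 = 0.
By the quadratic formula, s = (63 +/- sqrt(145)) / -8, so s ~= -9.3802 or s ~= -6.3698.
Neither value makes a denominator zero (s != -7, s != -6), so both are valid.

s = -9.3802 or s = -6.3698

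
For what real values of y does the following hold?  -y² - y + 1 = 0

Discriminant: (-1)² − 4·(-1)·1 = 5.
Quadratic formula: y = (1 ± √5) / (-2).
So y = -√(5)/2 - 1/2 ≈ -1.618 or y = -1/2 + √(5)/2 ≈ 0.618.

y = -1.618 or y = 0.618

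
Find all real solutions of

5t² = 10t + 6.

Rearrange to standard form: 5t² - 10t - 6 = 0.
Discriminant: (-10)² − 4·5·(-6) = 220.
Quadratic formula: t = (10 ± √220) / 10.
So t = 1 + √(55)/5 ≈ 2.4832 or t = 1 - √(55)/5 ≈ -0.4832.

t = -0.4832 or t = 2.4832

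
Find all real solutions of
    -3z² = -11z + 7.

z = 0.8195 or z = 2.8471

Rearrange to standard form: -3z² + 11z - 7 = 0.
Discriminant: (11)² − 4·(-3)·(-7) = 37.
Quadratic formula: z = (-11 ± √37) / (-6).
So z = 11/6 - √(37)/6 ≈ 0.8195 or z = √(37)/6 + 11/6 ≈ 2.8471.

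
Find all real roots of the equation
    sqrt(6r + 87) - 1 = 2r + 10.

r = -1

Isolate the radical: sqrt(6r + 87) = 2r + 11.
Square both sides: 6r + 87 = (2r + 11)^2.
Expand and rearrange: 4r^2 + 38r + 34 = 0.
Solving gives r = -1 or r = -8.5.
Check each candidate in the original equation:
  r = -1: sqrt(81) = 9, while 2r + 11 = 9 — valid.
  r = -8.5: sqrt(36) = 6, while 2r + 11 = -6 — extraneous.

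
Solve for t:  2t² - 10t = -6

Rearrange to standard form: 2t² - 10t + 6 = 0.
Discriminant: (-10)² − 4·2·6 = 52.
Quadratic formula: t = (10 ± √52) / 4.
So t = √(13)/2 + 5/2 ≈ 4.3028 or t = 5/2 - √(13)/2 ≈ 0.6972.

t = 0.6972 or t = 4.3028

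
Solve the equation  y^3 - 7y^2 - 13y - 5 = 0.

y = -1 or y = -0.5826 or y = 8.5826

Possible rational roots are divisors of -5. Testing y = -1 gives 0, so (y + 1) is a factor.
Divide: y^3 - 7y^2 - 13y - 5 = (y + 1)(y^2 - 8y - 5).
Apply the quadratic formula to y^2 - 8y - 5 = 0: y = (8 +/- sqrt(84))/2, i.e. y ~= 8.5826 or y ~= -0.5826.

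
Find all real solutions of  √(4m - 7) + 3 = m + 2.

Isolate the radical: √(4m - 7) = m - 1.
Square both sides: 4m - 7 = (m - 1)².
Expand and rearrange: m² - 6m + 8 = 0.
Solving gives m = 4 or m = 2.
Check each candidate in the original equation:
  m = 4: √(9) = 3, while m - 1 = 3 — valid.
  m = 2: √(1) = 1, while m - 1 = 1 — valid.

m = 2 or m = 4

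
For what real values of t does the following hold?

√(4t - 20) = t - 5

t = 5 or t = 9

Square both sides: 4t - 20 = (t - 5)².
Expand and rearrange: t² - 14t + 45 = 0.
Solving gives t = 9 or t = 5.
Check each candidate in the original equation:
  t = 9: √(16) = 4, while t - 5 = 4 — valid.
  t = 5: √(0) = 0, while t - 5 = 0 — valid.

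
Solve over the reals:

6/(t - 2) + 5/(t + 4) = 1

t = -2 or t = 11

Multiply both sides by (t - 2)(t + 4):
6(t + 4) + 5(t - 2) = (t - 2)(t + 4).
Expand and collect terms: t^2 - 9t - 22 = 0.
Factor or apply the quadratic formula: t = 11 or t = -2.
Neither value makes a denominator zero (t != 2, t != -4), so both are valid.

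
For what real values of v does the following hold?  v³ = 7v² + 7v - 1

v = -1 or v = 0.127 or v = 7.873

Rearrange: v³ - 7v² - 7v + 1 = 0.
Possible rational roots are divisors of 1. Testing v = -1 gives 0, so (v + 1) is a factor.
Divide: v³ - 7v² - 7v + 1 = (v + 1)(v² - 8v + 1).
Apply the quadratic formula to v² - 8v + 1 = 0: v = (8 ± √60)/2, i.e. v ≈ 7.873 or v ≈ 0.127.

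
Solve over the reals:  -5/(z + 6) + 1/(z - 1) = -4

z = -4.6926 or z = 0.6926

Multiply both sides by (z + 6)(z - 1):
-5(z - 1) + (z + 6) = -4(z + 6)(z - 1).
Expand and collect terms: -4z² - 16z + 13 = 0.
By the quadratic formula, z = (16 ± √464) / -8, so z ≈ -4.6926 or z ≈ 0.6926.
Neither value makes a denominator zero (z ≠ -6, z ≠ 1), so both are valid.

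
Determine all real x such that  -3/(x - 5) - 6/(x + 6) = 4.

x = -7.595 or x = 4.345

Multiply both sides by (x - 5)(x + 6):
-3(x + 6) - 6(x - 5) = 4(x - 5)(x + 6).
Expand and collect terms: 4x^2 + 13x - 132 = 0.
By the quadratic formula, x = (-13 +/- sqrt(2281)) / 8, so x ~= 4.345 or x ~= -7.595.
Neither value makes a denominator zero (x != 5, x != -6), so both are valid.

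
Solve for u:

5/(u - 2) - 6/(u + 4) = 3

Multiply both sides by (u - 2)(u + 4):
5(u + 4) - 6(u - 2) = 3(u - 2)(u + 4).
Expand and collect terms: 3u² + 7u - 56 = 0.
By the quadratic formula, u = (-7 ± √721) / 6, so u ≈ 3.3086 or u ≈ -5.6419.
Neither value makes a denominator zero (u ≠ 2, u ≠ -4), so both are valid.

u = -5.6419 or u = 3.3086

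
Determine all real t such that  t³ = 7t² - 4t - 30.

Rearrange: t³ - 7t² + 4t + 30 = 0.
Possible rational roots are divisors of 30. Testing t = 5 gives 0, so (t - 5) is a factor.
Divide: t³ - 7t² + 4t + 30 = (t - 5)(t² - 2t - 6).
Apply the quadratic formula to t² - 2t - 6 = 0: t = (2 ± √28)/2, i.e. t ≈ 3.6458 or t ≈ -1.6458.

t = -1.6458 or t = 3.6458 or t = 5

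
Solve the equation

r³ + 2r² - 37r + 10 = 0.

Possible rational roots are divisors of 10. Testing r = 5 gives 0, so (r - 5) is a factor.
Divide: r³ + 2r² - 37r + 10 = (r - 5)(r² + 7r - 2).
Apply the quadratic formula to r² + 7r - 2 = 0: r = (-7 ± √57)/2, i.e. r ≈ 0.2749 or r ≈ -7.2749.

r = -7.2749 or r = 0.2749 or r = 5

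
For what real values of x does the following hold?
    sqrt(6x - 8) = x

Square both sides: 6x - 8 = (x)^2.
Expand and rearrange: x^2 - 6x + 8 = 0.
Solving gives x = 4 or x = 2.
Check each candidate in the original equation:
  x = 4: sqrt(16) = 4, while x = 4 — valid.
  x = 2: sqrt(4) = 2, while x = 2 — valid.

x = 2 or x = 4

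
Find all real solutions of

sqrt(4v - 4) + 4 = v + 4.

Isolate the radical: sqrt(4v - 4) = v.
Square both sides: 4v - 4 = (v)^2.
Expand and rearrange: v^2 - 4v + 4 = 0.
This gives the repeated root v = 2.
Check in the original equation:
  v = 2: sqrt(4) = 2, while v = 2 — valid.

v = 2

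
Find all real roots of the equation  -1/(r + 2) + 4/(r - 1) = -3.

Multiply both sides by (r + 2)(r - 1):
-(r - 1) + 4(r + 2) = -3(r + 2)(r - 1).
Expand and collect terms: -3r² - 6r - 3 = 0.
This has the repeated root r = -1.
Neither value makes a denominator zero (r ≠ -2, r ≠ 1), so both are valid.

r = -1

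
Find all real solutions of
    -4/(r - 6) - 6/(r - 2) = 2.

Multiply both sides by (r - 6)(r - 2):
-4(r - 2) - 6(r - 6) = 2(r - 6)(r - 2).
Expand and collect terms: 2r² - 6r - 20 = 0.
Factor or apply the quadratic formula: r = 5 or r = -2.
Neither value makes a denominator zero (r ≠ 6, r ≠ 2), so both are valid.

r = -2 or r = 5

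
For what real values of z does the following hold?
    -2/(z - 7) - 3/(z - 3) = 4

z = 2.1635 or z = 6.5865

Multiply both sides by (z - 7)(z - 3):
-2(z - 3) - 3(z - 7) = 4(z - 7)(z - 3).
Expand and collect terms: 4z² - 35z + 57 = 0.
By the quadratic formula, z = (35 ± √313) / 8, so z ≈ 6.5865 or z ≈ 2.1635.
Neither value makes a denominator zero (z ≠ 7, z ≠ 3), so both are valid.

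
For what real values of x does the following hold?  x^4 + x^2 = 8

x = -1.5402 or x = 1.5402

Let u = x^2. The equation becomes u^2 + u - 8 = 0.
By the quadratic formula, u = -1/2 + sqrt(33)/2 or u = -sqrt(33)/2 - 1/2.
x^2 = -1/2 + sqrt(33)/2 gives x = +/-sqrt(-1/2 + sqrt(33)/2) ~= +/-1.5402.
x^2 = -sqrt(33)/2 - 1/2 < 0 has no real solution.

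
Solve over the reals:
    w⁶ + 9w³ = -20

w = -1.71 or w = -1.5874

Let u = w³. The equation becomes u² + 9u + 20 = 0.
Factor: (u + 5)(u + 4) = 0, so u = -5 or u = -4.
w³ = -5 gives w = -∛(5) ≈ -1.71.
w³ = -4 gives w = -∛(4) ≈ -1.5874.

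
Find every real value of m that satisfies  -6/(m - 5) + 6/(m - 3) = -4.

m = 2 or m = 6

Multiply both sides by (m - 5)(m - 3):
-6(m - 3) + 6(m - 5) = -4(m - 5)(m - 3).
Expand and collect terms: -4m^2 + 32m - 48 = 0.
Factor or apply the quadratic formula: m = 2 or m = 6.
Neither value makes a denominator zero (m != 5, m != 3), so both are valid.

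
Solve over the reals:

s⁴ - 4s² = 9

s = -2.3676 or s = 2.3676

Let u = s². The equation becomes u² - 4u - 9 = 0.
By the quadratic formula, u = 2 + √(13) or u = 2 - √(13).
s² = 2 + √(13) gives s = ±√(2 + √(13)) ≈ ±2.3676.
s² = 2 - √(13) < 0 has no real solution.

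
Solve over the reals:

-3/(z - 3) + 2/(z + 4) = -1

z = -5.4772 or z = 5.4772

Multiply both sides by (z - 3)(z + 4):
-3(z + 4) + 2(z - 3) = -(z - 3)(z + 4).
Expand and collect terms: -z² + 30 = 0.
By the quadratic formula, z = (0 ± √120) / -2, so z ≈ -5.4772 or z ≈ 5.4772.
Neither value makes a denominator zero (z ≠ 3, z ≠ -4), so both are valid.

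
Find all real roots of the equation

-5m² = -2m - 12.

Rearrange to standard form: -5m² + 2m + 12 = 0.
Discriminant: (2)² − 4·(-5)·12 = 244.
Quadratic formula: m = (-2 ± √244) / (-10).
So m = 1/5 - √(61)/5 ≈ -1.362 or m = 1/5 + √(61)/5 ≈ 1.762.

m = -1.362 or m = 1.762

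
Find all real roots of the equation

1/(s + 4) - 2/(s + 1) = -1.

s = -4.6458 or s = 0.6458

Multiply both sides by (s + 4)(s + 1):
(s + 1) - 2(s + 4) = -(s + 4)(s + 1).
Expand and collect terms: -s² - 4s + 3 = 0.
By the quadratic formula, s = (4 ± √28) / -2, so s ≈ -4.6458 or s ≈ 0.6458.
Neither value makes a denominator zero (s ≠ -4, s ≠ -1), so both are valid.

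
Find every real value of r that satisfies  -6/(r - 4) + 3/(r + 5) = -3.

r = -5.831 or r = 5.831

Multiply both sides by (r - 4)(r + 5):
-6(r + 5) + 3(r - 4) = -3(r - 4)(r + 5).
Expand and collect terms: -3r² + 102 = 0.
By the quadratic formula, r = (0 ± √1224) / -6, so r ≈ -5.831 or r ≈ 5.831.
Neither value makes a denominator zero (r ≠ 4, r ≠ -5), so both are valid.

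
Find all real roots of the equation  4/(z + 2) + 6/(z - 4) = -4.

Multiply both sides by (z + 2)(z - 4):
4(z - 4) + 6(z + 2) = -4(z + 2)(z - 4).
Expand and collect terms: -4z^2 - 2z + 36 = 0.
By the quadratic formula, z = (2 +/- sqrt(580)) / -8, so z ~= -3.2604 or z ~= 2.7604.
Neither value makes a denominator zero (z != -2, z != 4), so both are valid.

z = -3.2604 or z = 2.7604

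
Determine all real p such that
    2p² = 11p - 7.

Rearrange to standard form: 2p² - 11p + 7 = 0.
Discriminant: (-11)² − 4·2·7 = 65.
Quadratic formula: p = (11 ± √65) / 4.
So p = √(65)/4 + 11/4 ≈ 4.7656 or p = 11/4 - √(65)/4 ≈ 0.7344.

p = 0.7344 or p = 4.7656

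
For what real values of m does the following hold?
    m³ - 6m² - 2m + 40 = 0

m = -2.3166 or m = 4 or m = 4.3166

Possible rational roots are divisors of 40. Testing m = 4 gives 0, so (m - 4) is a factor.
Divide: m³ - 6m² - 2m + 40 = (m - 4)(m² - 2m - 10).
Apply the quadratic formula to m² - 2m - 10 = 0: m = (2 ± √44)/2, i.e. m ≈ 4.3166 or m ≈ -2.3166.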